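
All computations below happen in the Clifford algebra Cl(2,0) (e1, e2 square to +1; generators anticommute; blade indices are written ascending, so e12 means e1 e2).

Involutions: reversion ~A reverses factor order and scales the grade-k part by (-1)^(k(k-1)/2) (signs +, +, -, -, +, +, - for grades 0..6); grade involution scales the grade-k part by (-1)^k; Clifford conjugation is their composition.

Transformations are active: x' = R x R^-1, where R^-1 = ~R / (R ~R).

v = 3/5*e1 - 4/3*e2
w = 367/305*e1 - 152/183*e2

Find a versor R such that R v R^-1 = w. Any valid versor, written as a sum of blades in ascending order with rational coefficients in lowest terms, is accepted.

Why this works: both vectors square to 481/225, so q(v) = q(w) and R = v + w = 110/61*e1 - 132/61*e2 carries v to w — its own direction survives, the complement (v - w)/2 flips.
Answer: 110/61*e1 - 132/61*e2


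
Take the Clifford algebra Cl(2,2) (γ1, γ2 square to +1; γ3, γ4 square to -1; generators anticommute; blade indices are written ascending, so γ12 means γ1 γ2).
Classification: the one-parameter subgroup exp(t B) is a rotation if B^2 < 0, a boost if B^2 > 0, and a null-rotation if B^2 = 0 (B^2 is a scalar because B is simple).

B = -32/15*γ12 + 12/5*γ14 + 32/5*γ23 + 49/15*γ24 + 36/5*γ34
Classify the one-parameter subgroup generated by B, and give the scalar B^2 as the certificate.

B^2 term by term: the squares give (-32/15)^2*(γ12)^2 + (12/5)^2*(γ14)^2 + (32/5)^2*(γ23)^2 + (49/15)^2*(γ24)^2 + (36/5)^2*(γ34)^2 = 1024/225*(-1) + 144/25*(+1) + 1024/25*(+1) + 2401/225*(+1) + 1296/25*(-1) = 1 (each basis 2-blade squares to minus the product of its generators' squares); cross terms between blades sharing an index anticommute and cancel; the commuting (index-disjoint) pairs give grade-4 terms 2*c*c'*(blade product), which cancel blade by blade — γ1234: -768/25 + 768/25 = 0 — confirming B is simple. So B^2 = 1.
Answer: boost, certificate B^2 = 1. The class reads off the invariant scalar 1 directly.


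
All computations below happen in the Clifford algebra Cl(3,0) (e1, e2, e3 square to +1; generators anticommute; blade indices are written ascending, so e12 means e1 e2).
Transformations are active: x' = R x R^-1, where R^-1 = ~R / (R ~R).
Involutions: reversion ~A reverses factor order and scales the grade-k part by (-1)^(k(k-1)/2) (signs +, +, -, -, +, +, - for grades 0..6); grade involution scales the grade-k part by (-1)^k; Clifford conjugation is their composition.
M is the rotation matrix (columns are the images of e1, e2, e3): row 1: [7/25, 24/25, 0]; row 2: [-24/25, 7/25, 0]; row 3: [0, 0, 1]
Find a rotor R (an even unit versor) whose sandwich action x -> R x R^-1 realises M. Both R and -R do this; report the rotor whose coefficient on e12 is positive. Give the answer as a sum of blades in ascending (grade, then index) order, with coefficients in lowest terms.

Method: write R = a + b12*e12 + b13*e13 + b23*e23 with a^2 + b12^2 + b13^2 + b23^2 = 1 (so R^-1 = ~R). Expanding the columns R e_j ~R gives tr M = 4a^2 - 1 and, from the antisymmetric part, M21 - M12 = -4a*b12, M13 - M31 = 4a*b13, M32 - M23 = -4a*b23.
Here tr M = 39/25, so a^2 = (1 + tr M)/4 = 16/25 and a = ±4/5. Taking a = 4/5: M21 - M12 = -48/25, M13 - M31 = 0, M32 - M23 = 0, giving b12 = 3/5, b13 = 0, b23 = 0, i.e. R = 4/5 + 3/5*e12.
Its e12 coefficient is already positive.
Answer: 4/5 + 3/5*e12. Key observation: the double cover Spin(3) -> SO(3) sends R and -R to the same matrix (trace 39/25 here), so the stated sign of the e12 coefficient is what selects one sheet.


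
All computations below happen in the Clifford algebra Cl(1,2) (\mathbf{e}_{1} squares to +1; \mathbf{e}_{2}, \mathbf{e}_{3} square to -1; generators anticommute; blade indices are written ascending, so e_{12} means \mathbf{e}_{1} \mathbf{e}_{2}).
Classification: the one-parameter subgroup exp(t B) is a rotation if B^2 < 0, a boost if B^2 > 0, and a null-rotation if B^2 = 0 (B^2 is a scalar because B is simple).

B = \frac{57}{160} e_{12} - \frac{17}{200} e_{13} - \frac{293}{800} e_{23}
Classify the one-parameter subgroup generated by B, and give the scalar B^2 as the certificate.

B^2 term by term: the squares give (\frac{57}{160})^2*(e_{12})^2 + (-\frac{17}{200})^2*(e_{13})^2 + (-\frac{293}{800})^2*(e_{23})^2 = \frac{3249}{25600}*(+1) + \frac{289}{40000}*(+1) + \frac{85849}{640000}*(-1) = 0 (each basis 2-blade squares to minus the product of its generators' squares); cross terms between blades sharing an index anticommute and cancel. So B^2 = 0.
Answer: null-rotation, certificate B^2 = 0. Key observation: B^2 = 0 is a conjugation invariant, so its sign decides the class regardless of the surface form of B.


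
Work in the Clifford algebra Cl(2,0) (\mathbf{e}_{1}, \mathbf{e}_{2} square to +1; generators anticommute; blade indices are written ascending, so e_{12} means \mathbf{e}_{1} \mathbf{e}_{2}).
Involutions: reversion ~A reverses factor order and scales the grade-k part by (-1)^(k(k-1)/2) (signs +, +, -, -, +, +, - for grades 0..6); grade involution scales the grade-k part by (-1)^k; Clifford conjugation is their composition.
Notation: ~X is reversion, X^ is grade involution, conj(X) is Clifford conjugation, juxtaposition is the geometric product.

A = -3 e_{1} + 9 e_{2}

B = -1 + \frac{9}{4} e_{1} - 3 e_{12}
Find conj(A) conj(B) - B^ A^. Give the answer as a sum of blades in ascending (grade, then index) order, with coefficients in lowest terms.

first term: -\frac{27}{4} + 24 e_{1} + 18 e_{2} - \frac{81}{4} e_{12}
second term: -\frac{27}{4} + 24 e_{1} + 18 e_{2} + \frac{81}{4} e_{12}
Answer: -\frac{81}{2} e_{12}


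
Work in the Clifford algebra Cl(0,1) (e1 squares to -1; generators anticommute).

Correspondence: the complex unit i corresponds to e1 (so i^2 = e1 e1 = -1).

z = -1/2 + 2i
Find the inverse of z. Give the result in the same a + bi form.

In blades: z = -1/2 + 2*e1.
With qbar = -1/2 - 2*e1 (scalar fixed, mapped units negated), z qbar = 17/4 (the sum of squared coefficients), so z^-1 = qbar / (17/4) = -2/17 - 8/17*e1; translating back:
Answer: -2/17 - 8/17*i


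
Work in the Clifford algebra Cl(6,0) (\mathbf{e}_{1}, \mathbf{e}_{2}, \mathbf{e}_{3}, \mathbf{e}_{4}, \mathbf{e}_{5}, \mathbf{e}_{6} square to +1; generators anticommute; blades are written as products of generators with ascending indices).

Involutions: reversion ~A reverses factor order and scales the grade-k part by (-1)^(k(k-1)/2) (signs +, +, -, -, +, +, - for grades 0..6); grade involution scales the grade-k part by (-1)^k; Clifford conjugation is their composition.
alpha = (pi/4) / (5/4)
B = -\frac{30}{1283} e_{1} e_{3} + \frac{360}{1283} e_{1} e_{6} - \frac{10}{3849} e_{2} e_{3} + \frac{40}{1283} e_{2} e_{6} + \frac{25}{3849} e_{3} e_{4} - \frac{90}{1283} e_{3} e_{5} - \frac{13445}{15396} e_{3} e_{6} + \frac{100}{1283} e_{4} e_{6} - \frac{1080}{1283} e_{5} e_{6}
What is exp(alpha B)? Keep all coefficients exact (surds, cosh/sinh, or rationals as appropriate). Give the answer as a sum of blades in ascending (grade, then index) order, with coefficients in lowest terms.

B^2 term by term: the squares give (-\frac{30}{1283})^2*(e_{1} e_{3})^2 + (\frac{360}{1283})^2*(e_{1} e_{6})^2 + (-\frac{10}{3849})^2*(e_{2} e_{3})^2 + (\frac{40}{1283})^2*(e_{2} e_{6})^2 + (\frac{25}{3849})^2*(e_{3} e_{4})^2 + (-\frac{90}{1283})^2*(e_{3} e_{5})^2 + (-\frac{13445}{15396})^2*(e_{3} e_{6})^2 + (\frac{100}{1283})^2*(e_{4} e_{6})^2 + (-\frac{1080}{1283})^2*(e_{5} e_{6})^2 = \frac{900}{1646089}*(-1) + \frac{129600}{1646089}*(-1) + \frac{100}{14814801}*(-1) + \frac{1600}{1646089}*(-1) + \frac{625}{14814801}*(-1) + \frac{8100}{1646089}*(-1) + \frac{180768025}{237036816}*(-1) + \frac{10000}{1646089}*(-1) + \frac{1166400}{1646089}*(-1) = -\frac{25}{16} (each basis 2-blade squares to minus the product of its generators' squares); cross terms between blades sharing an index anticommute and cancel; the commuting (index-disjoint) pairs give grade-4 terms 2*c*c'*(blade product), which cancel blade by blade — e_{1} e_{2} e_{3} e_{6}: \frac{2400}{1646089} - \frac{2400}{1646089} = 0; e_{1} e_{3} e_{4} e_{6}: -\frac{6000}{1646089} + \frac{6000}{1646089} = 0; e_{1} e_{3} e_{5} e_{6}: \frac{64800}{1646089} - \frac{64800}{1646089} = 0; e_{2} e_{3} e_{4} e_{6}: -\frac{2000}{4938267} + \frac{2000}{4938267} = 0; e_{2} e_{3} e_{5} e_{6}: \frac{7200}{1646089} - \frac{7200}{1646089} = 0; e_{3} e_{4} e_{5} e_{6}: -\frac{18000}{1646089} + \frac{18000}{1646089} = 0 — confirming B is simple. So B^2 = -\frac{25}{16}.
B^2 = -\frac{25}{16} — the negative square puts this in the circular regime; l = \frac{5}{4}, alpha*l = \frac{\pi}{4}, so exp(alpha B) = cos(\frac{\pi}{4}) + (sin(\frac{\pi}{4})/(\frac{5}{4}))*B = \frac{\sqrt{2}}{2} + (\frac{2 \sqrt{2}}{5})*B.
Answer: \frac{\sqrt{2}}{2} - \frac{12 \sqrt{2}}{1283} e_{1} e_{3} + \frac{144 \sqrt{2}}{1283} e_{1} e_{6} - \frac{4 \sqrt{2}}{3849} e_{2} e_{3} + \frac{16 \sqrt{2}}{1283} e_{2} e_{6} + \frac{10 \sqrt{2}}{3849} e_{3} e_{4} - \frac{36 \sqrt{2}}{1283} e_{3} e_{5} - \frac{2689 \sqrt{2}}{7698} e_{3} e_{6} + \frac{40 \sqrt{2}}{1283} e_{4} e_{6} - \frac{432 \sqrt{2}}{1283} e_{5} e_{6}


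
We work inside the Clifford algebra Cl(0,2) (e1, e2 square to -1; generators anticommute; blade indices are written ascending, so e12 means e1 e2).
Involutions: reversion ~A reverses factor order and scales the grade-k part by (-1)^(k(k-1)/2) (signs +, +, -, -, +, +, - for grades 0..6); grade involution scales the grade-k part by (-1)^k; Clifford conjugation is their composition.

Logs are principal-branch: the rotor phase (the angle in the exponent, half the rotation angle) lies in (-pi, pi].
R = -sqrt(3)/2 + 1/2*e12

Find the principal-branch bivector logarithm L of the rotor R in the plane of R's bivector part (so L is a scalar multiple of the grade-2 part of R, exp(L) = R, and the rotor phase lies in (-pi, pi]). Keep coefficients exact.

The scalar part of R is -sqrt(3)/2, and that scalar determines the rotor phase on the principal branch; recovering the unit plane as bivector-part over sine of the phase gives L = phase * plane.
Concretely: cos(phase) = -sqrt(3)/2 gives phase = ±5*pi/6, and since phase/sin(phase) is even the sign is immaterial: L = (phase/sin(phase)) * <R>_2 = (5*pi/3) * <R>_2.
Answer: 5*pi/6*e12


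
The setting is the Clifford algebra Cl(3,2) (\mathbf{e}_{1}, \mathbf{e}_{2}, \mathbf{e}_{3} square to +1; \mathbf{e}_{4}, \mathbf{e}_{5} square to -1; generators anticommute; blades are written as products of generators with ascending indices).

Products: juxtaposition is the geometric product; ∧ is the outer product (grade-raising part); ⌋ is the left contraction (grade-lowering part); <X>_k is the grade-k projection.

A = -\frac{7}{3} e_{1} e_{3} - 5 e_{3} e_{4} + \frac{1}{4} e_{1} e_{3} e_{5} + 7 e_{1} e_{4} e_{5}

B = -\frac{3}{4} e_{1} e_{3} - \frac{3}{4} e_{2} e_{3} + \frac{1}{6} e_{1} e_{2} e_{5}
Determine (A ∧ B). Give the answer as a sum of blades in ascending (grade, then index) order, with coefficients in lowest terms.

step 1: -\frac{73}{12} e_{1} e_{2} e_{3} e_{4} e_{5}
Answer: -\frac{73}{12} e_{1} e_{2} e_{3} e_{4} e_{5}


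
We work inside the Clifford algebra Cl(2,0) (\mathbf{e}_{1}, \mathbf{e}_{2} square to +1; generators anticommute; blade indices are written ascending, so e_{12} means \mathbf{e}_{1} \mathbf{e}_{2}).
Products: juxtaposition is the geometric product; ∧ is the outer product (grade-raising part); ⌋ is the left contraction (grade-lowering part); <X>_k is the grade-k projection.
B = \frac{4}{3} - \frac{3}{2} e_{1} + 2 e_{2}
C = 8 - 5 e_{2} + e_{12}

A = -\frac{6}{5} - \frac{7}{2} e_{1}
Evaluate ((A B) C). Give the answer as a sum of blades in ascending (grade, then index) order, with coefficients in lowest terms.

step 1: \frac{73}{20} - \frac{43}{15} e_{1} - \frac{12}{5} e_{2} - 7 e_{12}
step 2: \frac{241}{5} + \frac{217}{15} e_{1} - \frac{2419}{60} e_{2} - \frac{2281}{60} e_{12}
Answer: \frac{241}{5} + \frac{217}{15} e_{1} - \frac{2419}{60} e_{2} - \frac{2281}{60} e_{12}


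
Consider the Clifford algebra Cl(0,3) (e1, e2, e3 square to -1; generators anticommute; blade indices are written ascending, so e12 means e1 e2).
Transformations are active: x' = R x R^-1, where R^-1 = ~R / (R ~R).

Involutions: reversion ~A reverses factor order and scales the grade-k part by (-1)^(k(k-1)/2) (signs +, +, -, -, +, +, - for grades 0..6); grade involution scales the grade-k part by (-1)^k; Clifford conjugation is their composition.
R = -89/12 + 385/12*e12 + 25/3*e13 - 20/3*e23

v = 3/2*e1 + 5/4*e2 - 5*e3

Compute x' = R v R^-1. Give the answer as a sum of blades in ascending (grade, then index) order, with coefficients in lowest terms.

~R = -89/12 - 385/12*e12 - 25/3*e13 + 20/3*e23, and R ~R = 86273/72, so R^-1 = ~R / (86273/72).
R v = -153/16*e1 + 265/48*e2 + 165/4*e3 - 1085/6*e123
Answer: 19783/31372*e1 + 18775/15686*e2 - 40740/7843*e3


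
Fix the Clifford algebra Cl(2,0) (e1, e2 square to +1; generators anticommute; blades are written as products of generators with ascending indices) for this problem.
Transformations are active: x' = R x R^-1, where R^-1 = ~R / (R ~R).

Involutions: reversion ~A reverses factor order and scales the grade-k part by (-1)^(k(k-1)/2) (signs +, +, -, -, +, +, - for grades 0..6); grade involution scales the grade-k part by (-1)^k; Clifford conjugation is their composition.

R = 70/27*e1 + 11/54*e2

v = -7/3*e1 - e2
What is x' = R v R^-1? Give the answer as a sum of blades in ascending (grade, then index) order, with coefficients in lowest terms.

~R = 70/27*e1 + 11/54*e2, and R ~R = 19721/2916, so R^-1 = ~R / (19721/2916).
R v = -1013/162 - 343/162*e1 e2
Answer: -48531/19721*e1 + 36877/59163*e2


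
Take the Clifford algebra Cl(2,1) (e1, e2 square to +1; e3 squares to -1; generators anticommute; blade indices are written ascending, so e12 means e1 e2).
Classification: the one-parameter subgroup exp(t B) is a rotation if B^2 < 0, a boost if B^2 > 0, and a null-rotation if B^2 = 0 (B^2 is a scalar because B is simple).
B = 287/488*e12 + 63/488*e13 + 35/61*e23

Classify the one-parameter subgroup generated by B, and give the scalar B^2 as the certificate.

B^2 term by term: the squares give (287/488)^2*(e12)^2 + (63/488)^2*(e13)^2 + (35/61)^2*(e23)^2 = 82369/238144*(-1) + 3969/238144*(+1) + 1225/3721*(+1) = 0 (each basis 2-blade squares to minus the product of its generators' squares); cross terms between blades sharing an index anticommute and cancel. So B^2 = 0.
Answer: null-rotation, certificate B^2 = 0. One invariant decides it: the square 0 survives every conjugation, and its sign is exactly the classification.


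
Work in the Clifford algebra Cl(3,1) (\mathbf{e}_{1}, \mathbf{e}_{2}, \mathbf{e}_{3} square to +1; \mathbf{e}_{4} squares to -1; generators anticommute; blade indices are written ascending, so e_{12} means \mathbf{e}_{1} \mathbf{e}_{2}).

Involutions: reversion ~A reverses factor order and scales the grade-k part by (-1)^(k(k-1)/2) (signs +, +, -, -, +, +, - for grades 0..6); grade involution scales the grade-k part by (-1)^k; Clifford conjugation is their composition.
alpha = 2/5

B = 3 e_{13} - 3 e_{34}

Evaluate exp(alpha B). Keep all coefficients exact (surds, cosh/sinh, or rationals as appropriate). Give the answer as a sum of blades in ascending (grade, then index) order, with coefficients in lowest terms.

B^2 term by term: the squares give (3)^2*(e_{13})^2 + (-3)^2*(e_{34})^2 = 9*(-1) + 9*(+1) = 0 (each basis 2-blade squares to minus the product of its generators' squares); cross terms between blades sharing an index anticommute and cancel. So B^2 = 0.
B^2 = 0, hence only two terms survive: exp(alpha B) = 1 + alpha B (parabolic case).
Answer: 1 + \frac{6}{5} e_{13} - \frac{6}{5} e_{34}


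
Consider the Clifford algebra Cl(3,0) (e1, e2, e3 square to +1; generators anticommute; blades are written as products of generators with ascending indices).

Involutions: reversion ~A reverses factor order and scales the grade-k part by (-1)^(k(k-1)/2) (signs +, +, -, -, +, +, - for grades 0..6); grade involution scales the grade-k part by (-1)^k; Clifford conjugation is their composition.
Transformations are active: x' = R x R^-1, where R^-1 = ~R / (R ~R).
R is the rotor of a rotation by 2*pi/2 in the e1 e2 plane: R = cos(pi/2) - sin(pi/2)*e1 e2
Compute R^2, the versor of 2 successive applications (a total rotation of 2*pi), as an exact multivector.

Rotor phase runs at HALF the rotation angle; powers of one rotor simply add phase, so after 2 steps in e1 e2 the phase is 2*pi/2 = pi and R^2 = cos(pi) - sin(pi)*e1 e2.
cos(pi) = -1 and sin(pi) = 0, so R^2 = -1. The total rotation 2*pi is 1 full turn, so every vector returns to itself, yet the rotor is -1, on the OTHER sheet of the double cover (an odd number of 2*pi turns).
Answer: -1


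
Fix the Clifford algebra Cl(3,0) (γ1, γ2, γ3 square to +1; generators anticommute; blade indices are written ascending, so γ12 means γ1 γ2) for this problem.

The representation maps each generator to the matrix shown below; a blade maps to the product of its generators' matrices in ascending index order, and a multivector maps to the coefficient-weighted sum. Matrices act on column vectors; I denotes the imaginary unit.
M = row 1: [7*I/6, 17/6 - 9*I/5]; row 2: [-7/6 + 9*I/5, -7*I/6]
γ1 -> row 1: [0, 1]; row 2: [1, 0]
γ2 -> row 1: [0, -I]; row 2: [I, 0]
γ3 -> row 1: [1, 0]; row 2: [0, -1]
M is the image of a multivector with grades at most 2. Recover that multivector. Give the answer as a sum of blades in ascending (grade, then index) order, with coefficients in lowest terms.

Method: 1, rho(γ1), rho(γ2), rho(γ3) form a trace-orthogonal basis of the 2x2 complex matrices (tr(X Y) = 2 if X = Y, else 0), so M = m0*1 + m1*rho(γ1) + m2*rho(γ2) + m3*rho(γ3) with m0 = tr(M)/2 = 0, m1 = tr(M rho(γ1))/2 = 5/6, m2 = tr(M rho(γ2))/2 = 9/5 + 2*I, m3 = tr(M rho(γ3))/2 = 7*I/6.
Multiplying table entries, the bivector images are rho(γ12) = I*rho(γ3), rho(γ13) = -I*rho(γ2), rho(γ23) = I*rho(γ1); with real blade coefficients the real parts of m0..m3 are the coefficients of 1, γ1, γ2, γ3 and the imaginary parts give the bivectors (γ23: Im m1, γ13: -Im m2, γ12: Im m3).
Answer: 5/6*γ1 + 9/5*γ2 + 7/6*γ12 - 2*γ13


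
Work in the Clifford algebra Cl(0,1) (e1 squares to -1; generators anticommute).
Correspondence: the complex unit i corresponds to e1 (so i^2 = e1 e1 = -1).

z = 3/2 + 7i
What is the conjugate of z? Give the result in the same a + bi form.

In blades: z = 3/2 + 7*e1.
Conjugation here is Clifford conjugation: the scalar is fixed and the grade-1 and grade-2 blades all flip sign, giving 3/2 - 7*e1; translating back:
Answer: 3/2 - 7i


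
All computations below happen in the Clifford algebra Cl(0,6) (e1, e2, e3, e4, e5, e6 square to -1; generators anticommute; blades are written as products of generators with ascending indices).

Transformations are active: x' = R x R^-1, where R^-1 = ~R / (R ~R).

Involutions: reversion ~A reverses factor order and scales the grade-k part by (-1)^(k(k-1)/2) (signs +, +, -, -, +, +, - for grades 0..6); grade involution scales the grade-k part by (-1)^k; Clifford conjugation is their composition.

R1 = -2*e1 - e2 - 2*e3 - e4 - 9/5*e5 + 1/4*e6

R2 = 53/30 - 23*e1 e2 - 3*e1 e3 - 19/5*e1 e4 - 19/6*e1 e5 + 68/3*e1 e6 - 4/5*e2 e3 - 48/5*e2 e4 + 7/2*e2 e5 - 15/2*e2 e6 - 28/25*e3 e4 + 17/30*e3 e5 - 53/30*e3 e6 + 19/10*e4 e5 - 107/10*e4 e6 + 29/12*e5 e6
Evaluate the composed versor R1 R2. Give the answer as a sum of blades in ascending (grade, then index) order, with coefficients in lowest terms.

Distribute over the terms of R1 (each basis-blade product reordered to ascending indices, repeated generators contracted through their squares):
(-2*e1) R2 = -53/15*e1 - 46*e2 - 6*e3 - 38/5*e4 - 19/3*e5 + 136/3*e6 + 8/5*e1 e2 e3 + 96/5*e1 e2 e4 - 7*e1 e2 e5 + 15*e1 e2 e6 + 56/25*e1 e3 e4 - 17/15*e1 e3 e5 + 53/15*e1 e3 e6 - 19/5*e1 e4 e5 + 107/5*e1 e4 e6 - 29/6*e1 e5 e6
(-e2) R2 = 23*e1 - 53/30*e2 - 4/5*e3 - 48/5*e4 + 7/2*e5 - 15/2*e6 - 3*e1 e2 e3 - 19/5*e1 e2 e4 - 19/6*e1 e2 e5 + 68/3*e1 e2 e6 + 28/25*e2 e3 e4 - 17/30*e2 e3 e5 + 53/30*e2 e3 e6 - 19/10*e2 e4 e5 + 107/10*e2 e4 e6 - 29/12*e2 e5 e6
(-2*e3) R2 = 6*e1 + 8/5*e2 - 53/15*e3 - 56/25*e4 + 17/15*e5 - 53/15*e6 + 46*e1 e2 e3 - 38/5*e1 e3 e4 - 19/3*e1 e3 e5 + 136/3*e1 e3 e6 - 96/5*e2 e3 e4 + 7*e2 e3 e5 - 15*e2 e3 e6 - 19/5*e3 e4 e5 + 107/5*e3 e4 e6 - 29/6*e3 e5 e6
(-e4) R2 = 19/5*e1 + 48/5*e2 + 28/25*e3 - 53/30*e4 + 19/10*e5 - 107/10*e6 + 23*e1 e2 e4 + 3*e1 e3 e4 - 19/6*e1 e4 e5 + 68/3*e1 e4 e6 + 4/5*e2 e3 e4 + 7/2*e2 e4 e5 - 15/2*e2 e4 e6 + 17/30*e3 e4 e5 - 53/30*e3 e4 e6 - 29/12*e4 e5 e6
(-9/5*e5) R2 = 57/10*e1 - 63/10*e2 - 51/50*e3 - 171/50*e4 - 159/50*e5 + 87/20*e6 + 207/5*e1 e2 e5 + 27/5*e1 e3 e5 + 171/25*e1 e4 e5 + 204/5*e1 e5 e6 + 36/25*e2 e3 e5 + 432/25*e2 e4 e5 - 27/2*e2 e5 e6 + 252/125*e3 e4 e5 - 159/50*e3 e5 e6 - 963/50*e4 e5 e6
(1/4*e6) R2 = 17/3*e1 - 15/8*e2 - 53/120*e3 - 107/40*e4 + 29/48*e5 + 53/120*e6 - 23/4*e1 e2 e6 - 3/4*e1 e3 e6 - 19/20*e1 e4 e6 - 19/24*e1 e5 e6 - 1/5*e2 e3 e6 - 12/5*e2 e4 e6 + 7/8*e2 e5 e6 - 7/25*e3 e4 e6 + 17/120*e3 e5 e6 + 19/40*e4 e5 e6
Summing the partial products and collecting blades:
Answer: 1219/30*e1 - 5369/120*e2 - 427/40*e3 - 16381/600*e4 - 2851/1200*e5 + 3407/120*e6 + 223/5*e1 e2 e3 + 192/5*e1 e2 e4 + 937/30*e1 e2 e5 + 383/12*e1 e2 e6 - 59/25*e1 e3 e4 - 31/15*e1 e3 e5 + 2887/60*e1 e3 e6 - 19/150*e1 e4 e5 + 2587/60*e1 e4 e6 + 1407/40*e1 e5 e6 - 432/25*e2 e3 e4 + 1181/150*e2 e3 e5 - 403/30*e2 e3 e6 + 472/25*e2 e4 e5 + 4/5*e2 e4 e6 - 361/24*e2 e5 e6 - 913/750*e3 e4 e5 + 2903/150*e3 e4 e6 - 4723/600*e3 e5 e6 - 12721/600*e4 e5 e6


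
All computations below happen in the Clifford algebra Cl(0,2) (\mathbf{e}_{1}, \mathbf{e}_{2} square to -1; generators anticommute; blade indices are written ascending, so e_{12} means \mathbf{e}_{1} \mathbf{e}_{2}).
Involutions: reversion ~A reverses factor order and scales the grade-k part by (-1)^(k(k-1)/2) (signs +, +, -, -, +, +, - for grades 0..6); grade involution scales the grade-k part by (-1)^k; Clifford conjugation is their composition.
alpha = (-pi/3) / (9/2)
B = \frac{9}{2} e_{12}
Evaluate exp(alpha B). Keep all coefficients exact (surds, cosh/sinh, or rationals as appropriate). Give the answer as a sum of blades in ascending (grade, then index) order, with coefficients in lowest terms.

B^2 = (\frac{9}{2})^2*(e_{12})^2 = \frac{81}{4}*(-1) = -\frac{81}{4} (a basis 2-blade squares to minus the product of its generators' squares).
B^2 = -\frac{81}{4} — a negative square means the series sums to a rotation: l = \frac{9}{2}, alpha*l = - \frac{\pi}{3}, so exp(alpha B) = cos(- \frac{\pi}{3}) + (sin(- \frac{\pi}{3})/(\frac{9}{2}))*B = \frac{1}{2} + (- \frac{\sqrt{3}}{9})*B.
Answer: \frac{1}{2} - \frac{\sqrt{3}}{2} e_{12}


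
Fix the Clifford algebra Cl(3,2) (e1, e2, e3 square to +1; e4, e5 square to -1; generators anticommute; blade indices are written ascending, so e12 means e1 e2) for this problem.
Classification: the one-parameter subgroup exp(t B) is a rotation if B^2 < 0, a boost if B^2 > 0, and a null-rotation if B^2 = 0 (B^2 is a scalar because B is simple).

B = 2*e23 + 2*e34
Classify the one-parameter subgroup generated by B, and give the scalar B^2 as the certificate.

B^2 term by term: the squares give (2)^2*(e23)^2 + (2)^2*(e34)^2 = 4*(-1) + 4*(+1) = 0 (each basis 2-blade squares to minus the product of its generators' squares); cross terms between blades sharing an index anticommute and cancel. So B^2 = 0.
Answer: null-rotation, certificate B^2 = 0. Because 0 is invariant under every versor sandwich, the classification follows from its sign alone.


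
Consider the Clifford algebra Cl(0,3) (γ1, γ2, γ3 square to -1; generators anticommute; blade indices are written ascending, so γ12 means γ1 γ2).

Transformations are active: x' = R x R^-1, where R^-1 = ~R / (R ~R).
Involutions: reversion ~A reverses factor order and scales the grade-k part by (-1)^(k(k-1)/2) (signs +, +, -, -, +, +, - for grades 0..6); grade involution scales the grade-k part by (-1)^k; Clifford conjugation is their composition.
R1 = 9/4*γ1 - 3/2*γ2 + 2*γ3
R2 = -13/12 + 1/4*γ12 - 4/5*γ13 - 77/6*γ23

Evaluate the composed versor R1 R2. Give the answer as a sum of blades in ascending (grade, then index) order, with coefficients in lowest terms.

Distribute over the terms of R1 (each basis-blade product reordered to ascending indices, repeated generators contracted through their squares):
(9/4*γ1) R2 = -39/16*γ1 - 9/16*γ2 + 9/5*γ3 - 231/8*γ123
(-3/2*γ2) R2 = -3/8*γ1 + 13/8*γ2 - 77/4*γ3 - 6/5*γ123
(2*γ3) R2 = -8/5*γ1 - 77/3*γ2 - 13/6*γ3 + 1/2*γ123
Summing the partial products and collecting blades:
Answer: -353/80*γ1 - 1181/48*γ2 - 1177/60*γ3 - 1183/40*γ123


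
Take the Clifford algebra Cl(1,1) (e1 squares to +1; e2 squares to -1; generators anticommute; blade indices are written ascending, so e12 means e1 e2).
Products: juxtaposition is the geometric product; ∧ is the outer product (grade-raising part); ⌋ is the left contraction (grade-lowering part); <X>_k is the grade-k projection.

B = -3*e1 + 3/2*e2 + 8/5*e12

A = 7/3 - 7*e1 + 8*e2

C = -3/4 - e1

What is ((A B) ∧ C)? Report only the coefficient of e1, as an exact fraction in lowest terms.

step 1: 9 + 29/5*e1 - 77/10*e2 + 517/30*e12
step 2: -27/4 - 267/20*e1 + 231/40*e2 - 165/8*e12
Answer: -267/20


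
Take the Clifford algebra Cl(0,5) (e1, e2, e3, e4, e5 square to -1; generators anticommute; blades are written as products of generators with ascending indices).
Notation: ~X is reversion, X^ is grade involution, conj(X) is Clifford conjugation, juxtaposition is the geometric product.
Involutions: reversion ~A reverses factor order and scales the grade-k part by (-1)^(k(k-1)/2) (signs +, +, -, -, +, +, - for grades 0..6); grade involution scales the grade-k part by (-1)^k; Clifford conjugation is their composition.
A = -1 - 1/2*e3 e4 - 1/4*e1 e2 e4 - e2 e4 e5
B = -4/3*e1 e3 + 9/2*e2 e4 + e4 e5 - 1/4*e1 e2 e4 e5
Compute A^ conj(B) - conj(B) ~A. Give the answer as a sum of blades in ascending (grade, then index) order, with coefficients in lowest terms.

first term: 11/8*e1 + e2 + 71/16*e5 - 4/3*e1 e3 - 2/3*e1 e4 - 9/4*e2 e3 + 9/2*e2 e4 - 1/2*e3 e5 + e4 e5 + 1/4*e1 e2 e5 + 1/3*e2 e3 e4 - 1/8*e1 e2 e3 e5 + 1/4*e1 e2 e4 e5 - 4/3*e1 e2 e3 e4 e5
second term: 7/8*e1 + e2 + 73/16*e5 - 4/3*e1 e3 - 2/3*e1 e4 - 9/4*e2 e3 + 9/2*e2 e4 - 1/2*e3 e5 + e4 e5 - 1/4*e1 e2 e5 - 1/3*e2 e3 e4 - 1/8*e1 e2 e3 e5 + 1/4*e1 e2 e4 e5 - 4/3*e1 e2 e3 e4 e5
Answer: 1/2*e1 - 1/8*e5 + 1/2*e1 e2 e5 + 2/3*e2 e3 e4


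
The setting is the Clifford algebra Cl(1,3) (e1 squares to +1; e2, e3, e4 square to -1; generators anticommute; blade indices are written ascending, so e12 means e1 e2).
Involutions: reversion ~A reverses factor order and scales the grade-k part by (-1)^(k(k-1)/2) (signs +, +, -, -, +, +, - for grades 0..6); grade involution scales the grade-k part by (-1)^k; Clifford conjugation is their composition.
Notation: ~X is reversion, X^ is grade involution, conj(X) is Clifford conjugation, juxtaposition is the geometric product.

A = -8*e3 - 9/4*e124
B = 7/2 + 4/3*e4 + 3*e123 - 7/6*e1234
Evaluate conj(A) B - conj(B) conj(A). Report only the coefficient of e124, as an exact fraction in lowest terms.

first term: 245/8*e3 - 21*e12 + 209/12*e34 + 35/24*e124
second term: 203/8*e3 - 27*e12 + 47/12*e34 - 413/24*e124
Answer: 56/3


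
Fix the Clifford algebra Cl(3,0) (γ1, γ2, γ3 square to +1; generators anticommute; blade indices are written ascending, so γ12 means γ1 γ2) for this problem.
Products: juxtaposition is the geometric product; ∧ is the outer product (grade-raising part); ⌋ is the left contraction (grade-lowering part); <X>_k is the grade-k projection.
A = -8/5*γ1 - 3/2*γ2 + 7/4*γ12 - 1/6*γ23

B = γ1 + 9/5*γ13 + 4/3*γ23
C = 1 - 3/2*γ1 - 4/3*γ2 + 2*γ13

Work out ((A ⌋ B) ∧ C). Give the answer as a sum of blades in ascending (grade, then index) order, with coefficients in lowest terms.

step 1: -62/45 - 122/25*γ3
step 2: -62/45 + 31/15*γ1 + 248/135*γ2 - 122/25*γ3 - 2267/225*γ13 - 488/75*γ23
Answer: -62/45 + 31/15*γ1 + 248/135*γ2 - 122/25*γ3 - 2267/225*γ13 - 488/75*γ23


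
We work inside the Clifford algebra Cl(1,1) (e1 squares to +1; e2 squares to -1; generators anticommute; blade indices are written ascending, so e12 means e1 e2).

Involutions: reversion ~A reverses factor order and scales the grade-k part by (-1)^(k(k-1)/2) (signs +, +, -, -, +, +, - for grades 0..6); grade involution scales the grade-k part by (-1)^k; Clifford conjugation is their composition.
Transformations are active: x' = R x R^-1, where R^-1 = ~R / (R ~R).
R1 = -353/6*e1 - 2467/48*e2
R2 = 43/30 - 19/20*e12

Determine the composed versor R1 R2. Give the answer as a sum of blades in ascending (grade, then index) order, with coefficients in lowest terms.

Distribute over the terms of R1 (each basis-blade product reordered to ascending indices, repeated generators contracted through their squares):
(-353/6*e1) R2 = -15179/180*e1 + 6707/120*e2
(-2467/48*e2) R2 = 46873/960*e1 - 106081/1440*e2
Summing the partial products and collecting blades:
Answer: -20449/576*e1 - 25597/1440*e2


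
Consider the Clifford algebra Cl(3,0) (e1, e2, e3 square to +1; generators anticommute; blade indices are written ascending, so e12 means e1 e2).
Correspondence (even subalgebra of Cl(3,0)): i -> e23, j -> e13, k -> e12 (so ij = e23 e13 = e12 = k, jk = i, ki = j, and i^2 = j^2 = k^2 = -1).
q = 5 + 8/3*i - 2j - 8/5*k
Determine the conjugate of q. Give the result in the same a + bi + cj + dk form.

In blades: q = 5 - 8/5*e12 - 2*e13 + 8/3*e23.
Quaternion conjugation is reversion on the even subalgebra: the scalar is fixed and every grade-2 blade flips sign, giving 5 + 8/5*e12 + 2*e13 - 8/3*e23; translating back:
Answer: 5 - 8/3*i + 2j + 8/5*k


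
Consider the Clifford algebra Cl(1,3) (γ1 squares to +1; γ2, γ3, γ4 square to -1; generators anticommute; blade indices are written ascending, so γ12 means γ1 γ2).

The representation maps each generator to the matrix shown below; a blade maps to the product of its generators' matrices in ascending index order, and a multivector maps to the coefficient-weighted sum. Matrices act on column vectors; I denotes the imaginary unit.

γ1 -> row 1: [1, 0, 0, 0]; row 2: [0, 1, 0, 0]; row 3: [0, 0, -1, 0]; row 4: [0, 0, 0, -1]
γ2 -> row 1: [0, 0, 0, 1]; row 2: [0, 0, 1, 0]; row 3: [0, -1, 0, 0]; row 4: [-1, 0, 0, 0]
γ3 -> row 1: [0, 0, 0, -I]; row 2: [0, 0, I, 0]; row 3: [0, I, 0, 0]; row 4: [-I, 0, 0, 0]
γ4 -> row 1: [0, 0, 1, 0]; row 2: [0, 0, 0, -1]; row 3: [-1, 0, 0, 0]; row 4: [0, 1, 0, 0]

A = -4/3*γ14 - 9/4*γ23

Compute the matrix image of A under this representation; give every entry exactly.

Bivector images (products of the table entries): rho(γ14) = rho(γ1)rho(γ4) = row 1: [0, 0, 1, 0]; row 2: [0, 0, 0, -1]; row 3: [1, 0, 0, 0]; row 4: [0, -1, 0, 0]; rho(γ23) = rho(γ2)rho(γ3) = row 1: [-I, 0, 0, 0]; row 2: [0, I, 0, 0]; row 3: [0, 0, -I, 0]; row 4: [0, 0, 0, I].
M = (-4/3)*rho(γ14) + (-9/4)*rho(γ23), summed entrywise:
Answer: row 1: [9*I/4, 0, -4/3, 0]; row 2: [0, -9*I/4, 0, 4/3]; row 3: [-4/3, 0, 9*I/4, 0]; row 4: [0, 4/3, 0, -9*I/4]


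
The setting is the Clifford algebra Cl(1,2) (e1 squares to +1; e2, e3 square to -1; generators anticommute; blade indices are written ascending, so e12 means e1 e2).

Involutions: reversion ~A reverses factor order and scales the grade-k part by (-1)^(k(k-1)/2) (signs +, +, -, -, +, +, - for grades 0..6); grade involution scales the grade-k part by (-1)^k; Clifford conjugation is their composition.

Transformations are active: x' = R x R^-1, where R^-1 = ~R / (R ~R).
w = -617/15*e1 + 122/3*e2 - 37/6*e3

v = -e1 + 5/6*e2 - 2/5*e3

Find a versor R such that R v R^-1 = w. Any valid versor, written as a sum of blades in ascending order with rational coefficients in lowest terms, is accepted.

The midline construction: v and w both square to 131/900, so reflecting in their sum -632/15*e1 + 83/2*e2 - 197/30*e3 exchanges them.
Answer: -632/15*e1 + 83/2*e2 - 197/30*e3


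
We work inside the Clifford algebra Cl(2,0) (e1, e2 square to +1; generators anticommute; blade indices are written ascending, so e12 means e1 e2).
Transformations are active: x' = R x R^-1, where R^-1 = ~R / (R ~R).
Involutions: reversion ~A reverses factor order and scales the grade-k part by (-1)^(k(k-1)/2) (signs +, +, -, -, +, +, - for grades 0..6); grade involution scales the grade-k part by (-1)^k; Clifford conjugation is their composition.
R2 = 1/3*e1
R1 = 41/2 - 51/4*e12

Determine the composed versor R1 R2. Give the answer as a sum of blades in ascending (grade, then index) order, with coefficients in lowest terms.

Distribute over the terms of R2 (each basis-blade product reordered to ascending indices, repeated generators contracted through their squares):
R1 (1/3*e1) = 41/6*e1 + 17/4*e2
Answer: 41/6*e1 + 17/4*e2


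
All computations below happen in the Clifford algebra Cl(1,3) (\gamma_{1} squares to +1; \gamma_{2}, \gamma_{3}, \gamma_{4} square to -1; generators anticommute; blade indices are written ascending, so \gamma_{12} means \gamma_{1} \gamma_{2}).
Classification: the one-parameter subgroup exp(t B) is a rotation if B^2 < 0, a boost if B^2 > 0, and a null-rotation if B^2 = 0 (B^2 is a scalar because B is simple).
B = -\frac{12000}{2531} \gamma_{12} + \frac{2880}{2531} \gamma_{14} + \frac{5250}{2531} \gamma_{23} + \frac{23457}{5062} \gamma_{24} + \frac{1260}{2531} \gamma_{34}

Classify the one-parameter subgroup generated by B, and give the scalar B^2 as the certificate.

B^2 term by term: the squares give (-\frac{12000}{2531})^2*(\gamma_{12})^2 + (\frac{2880}{2531})^2*(\gamma_{14})^2 + (\frac{5250}{2531})^2*(\gamma_{23})^2 + (\frac{23457}{5062})^2*(\gamma_{24})^2 + (\frac{1260}{2531})^2*(\gamma_{34})^2 = \frac{144000000}{6405961}*(+1) + \frac{8294400}{6405961}*(+1) + \frac{27562500}{6405961}*(-1) + \frac{550230849}{25623844}*(-1) + \frac{1587600}{6405961}*(-1) = -\frac{9}{4} (each basis 2-blade squares to minus the product of its generators' squares); cross terms between blades sharing an index anticommute and cancel; the commuting (index-disjoint) pairs give grade-4 terms 2*c*c'*(blade product), which cancel blade by blade — \gamma_{1234}: -\frac{30240000}{6405961} + \frac{30240000}{6405961} = 0 — confirming B is simple. So B^2 = -\frac{9}{4}.
Answer: rotation, certificate B^2 = -\frac{9}{4}. The invariant at work: B^2 = -\frac{9}{4} is unchanged by conjugation, hence its sign classifies the subgroup whatever basis B is written in.


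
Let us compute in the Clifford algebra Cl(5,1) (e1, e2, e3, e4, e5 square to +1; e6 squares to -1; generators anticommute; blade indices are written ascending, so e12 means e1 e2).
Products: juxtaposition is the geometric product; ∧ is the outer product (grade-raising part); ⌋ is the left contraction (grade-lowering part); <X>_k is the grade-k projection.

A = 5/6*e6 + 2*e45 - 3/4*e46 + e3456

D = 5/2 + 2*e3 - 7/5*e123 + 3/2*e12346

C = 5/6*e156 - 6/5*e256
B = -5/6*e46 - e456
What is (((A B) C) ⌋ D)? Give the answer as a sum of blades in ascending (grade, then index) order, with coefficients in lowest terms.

step 1: 5/8 - e3 - 25/36*e4 - 3/4*e5 + 2*e6 + 5/6*e35 + 5/6*e45 + 5/3*e56
step 2: 25/18*e1 - 2*e2 - 5/3*e15 + 5/8*e16 + 12/5*e25 - 9/10*e26 + 25/36*e136 + 25/36*e146 + 25/48*e156 - e236 - e246 - 3/4*e256 + 5/6*e1356 + 125/216*e1456 - 6/5*e2356 - 5/6*e2456
step 3: -13/10*e13 - 3/2*e14 - 65/72*e23 - 25/24*e24 - 27/20*e134 - 15/16*e234 + 3*e1346 + 25/12*e2346
Answer: -13/10*e13 - 3/2*e14 - 65/72*e23 - 25/24*e24 - 27/20*e134 - 15/16*e234 + 3*e1346 + 25/12*e2346


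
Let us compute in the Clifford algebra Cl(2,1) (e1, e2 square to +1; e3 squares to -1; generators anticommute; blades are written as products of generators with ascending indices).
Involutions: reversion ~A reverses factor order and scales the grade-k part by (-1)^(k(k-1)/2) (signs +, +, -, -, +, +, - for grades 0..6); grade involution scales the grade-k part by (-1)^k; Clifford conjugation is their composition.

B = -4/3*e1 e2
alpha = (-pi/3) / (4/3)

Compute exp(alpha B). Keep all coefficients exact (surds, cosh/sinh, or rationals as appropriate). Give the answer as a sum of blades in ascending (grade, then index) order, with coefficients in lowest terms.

B^2 = (-4/3)^2*(e1 e2)^2 = 16/9*(-1) = -16/9 (a basis 2-blade squares to minus the product of its generators' squares).
B^2 = -16/9 — since the square is negative, the closed form is circular: l = 4/3, alpha*l = -pi/3, so exp(alpha B) = cos(-pi/3) + (sin(-pi/3)/(4/3))*B = 1/2 + (-3*sqrt(3)/8)*B.
Answer: 1/2 + sqrt(3)/2*e1 e2


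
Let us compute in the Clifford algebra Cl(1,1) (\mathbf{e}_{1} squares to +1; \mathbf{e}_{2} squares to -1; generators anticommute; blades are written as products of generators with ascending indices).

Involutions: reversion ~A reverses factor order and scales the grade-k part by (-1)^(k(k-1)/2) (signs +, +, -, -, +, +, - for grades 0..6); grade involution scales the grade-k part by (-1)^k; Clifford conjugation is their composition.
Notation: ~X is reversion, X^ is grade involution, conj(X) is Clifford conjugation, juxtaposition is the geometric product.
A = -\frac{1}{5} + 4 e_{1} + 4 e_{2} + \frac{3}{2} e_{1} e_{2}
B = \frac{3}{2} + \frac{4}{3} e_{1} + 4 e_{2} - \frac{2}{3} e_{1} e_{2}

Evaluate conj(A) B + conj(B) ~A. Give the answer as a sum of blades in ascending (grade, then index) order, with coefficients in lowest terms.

first term: \frac{341}{30} + \frac{12}{5} e_{1} - \frac{32}{15} e_{2} - \frac{767}{60} e_{1} e_{2}
second term: \frac{281}{30} + \frac{48}{5} e_{1} + \frac{92}{15} e_{2} + \frac{497}{60} e_{1} e_{2}
Answer: \frac{311}{15} + 12 e_{1} + 4 e_{2} - \frac{9}{2} e_{1} e_{2}


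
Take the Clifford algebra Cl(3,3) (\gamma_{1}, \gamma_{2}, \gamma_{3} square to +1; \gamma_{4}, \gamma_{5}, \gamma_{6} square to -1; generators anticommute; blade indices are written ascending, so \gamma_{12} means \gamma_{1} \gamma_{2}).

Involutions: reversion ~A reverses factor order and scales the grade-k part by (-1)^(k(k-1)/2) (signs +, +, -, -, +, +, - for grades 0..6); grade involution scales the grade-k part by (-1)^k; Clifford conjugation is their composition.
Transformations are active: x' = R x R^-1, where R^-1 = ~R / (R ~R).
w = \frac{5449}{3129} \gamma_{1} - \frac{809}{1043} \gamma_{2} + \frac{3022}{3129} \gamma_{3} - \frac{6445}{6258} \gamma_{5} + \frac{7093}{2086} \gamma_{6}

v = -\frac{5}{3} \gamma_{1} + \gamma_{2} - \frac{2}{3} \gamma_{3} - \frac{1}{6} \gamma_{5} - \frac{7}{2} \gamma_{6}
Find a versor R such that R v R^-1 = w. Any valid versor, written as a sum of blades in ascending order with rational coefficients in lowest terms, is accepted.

Key observation: q(v) = q(w) = -\frac{145}{18} (sandwiches preserve the norm), so R = v + w = \frac{78}{1043} \gamma_{1} + \frac{234}{1043} \gamma_{2} + \frac{312}{1043} \gamma_{3} - \frac{1248}{1043} \gamma_{5} - \frac{104}{1043} \gamma_{6} works whenever it is invertible — the component of v along it is kept and (v - w)/2 reverses, sending v to w.
Answer: \frac{78}{1043} \gamma_{1} + \frac{234}{1043} \gamma_{2} + \frac{312}{1043} \gamma_{3} - \frac{1248}{1043} \gamma_{5} - \frac{104}{1043} \gamma_{6}


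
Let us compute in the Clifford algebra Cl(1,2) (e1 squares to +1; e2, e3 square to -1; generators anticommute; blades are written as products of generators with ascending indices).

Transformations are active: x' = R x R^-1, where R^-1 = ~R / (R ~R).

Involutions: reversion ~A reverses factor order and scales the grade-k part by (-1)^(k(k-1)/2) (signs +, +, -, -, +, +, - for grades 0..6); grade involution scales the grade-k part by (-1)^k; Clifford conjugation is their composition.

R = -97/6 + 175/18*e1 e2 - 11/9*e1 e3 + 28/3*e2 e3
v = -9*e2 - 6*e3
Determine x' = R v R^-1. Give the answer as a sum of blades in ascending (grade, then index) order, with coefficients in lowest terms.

~R = -97/6 - 175/18*e1 e2 + 11/9*e1 e3 - 28/3*e2 e3, and R ~R = 20449/81, so R^-1 = ~R / (20449/81).
R v = 481/6*e1 + 403/2*e2 + 13*e3 - 208/3*e1 e2 e3
Answer: -48429/3146*e1 - 50763/3146*e2 + 15219/1573*e3


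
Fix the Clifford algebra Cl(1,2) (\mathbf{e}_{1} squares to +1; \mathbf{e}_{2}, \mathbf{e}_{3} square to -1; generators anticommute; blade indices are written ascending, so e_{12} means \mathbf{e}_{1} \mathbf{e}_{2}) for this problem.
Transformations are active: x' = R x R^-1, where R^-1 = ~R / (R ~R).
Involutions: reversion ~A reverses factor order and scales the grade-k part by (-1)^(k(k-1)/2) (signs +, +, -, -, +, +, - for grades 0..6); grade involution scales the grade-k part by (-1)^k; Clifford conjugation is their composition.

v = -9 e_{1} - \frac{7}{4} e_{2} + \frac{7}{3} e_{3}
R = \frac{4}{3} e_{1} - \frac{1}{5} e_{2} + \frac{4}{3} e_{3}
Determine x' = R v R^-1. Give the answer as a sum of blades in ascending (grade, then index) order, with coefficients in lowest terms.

~R = \frac{4}{3} e_{1} - \frac{1}{5} e_{2} + \frac{4}{3} e_{3}, and R ~R = -\frac{1}{25}, so R^-1 = ~R / (-\frac{1}{25}).
R v = -\frac{2783}{180} - \frac{62}{15} e_{12} + \frac{136}{9} e_{13} + \frac{28}{15} e_{23}
Answer: \frac{28073}{27} e_{1} - \frac{5503}{36} e_{2} + \frac{27767}{27} e_{3}
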